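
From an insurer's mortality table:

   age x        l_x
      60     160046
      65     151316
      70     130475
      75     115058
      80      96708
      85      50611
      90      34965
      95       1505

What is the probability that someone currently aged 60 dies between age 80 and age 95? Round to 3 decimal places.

This is the probability of reaching 80 but not 95, conditional on being alive at 60: (l_80 − l_95) / l_60.
= (96708 − 1505) / 160046 = 95203 / 160046 = 0.594848.

0.595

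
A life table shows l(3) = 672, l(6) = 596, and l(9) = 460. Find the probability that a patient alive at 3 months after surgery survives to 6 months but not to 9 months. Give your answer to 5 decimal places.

0.20238

This is the probability of reaching 6 but not 9, conditional on being alive at 3: (l(6) − l(9)) / l(3).
= (596 − 460) / 672 = 136 / 672 = 0.202381.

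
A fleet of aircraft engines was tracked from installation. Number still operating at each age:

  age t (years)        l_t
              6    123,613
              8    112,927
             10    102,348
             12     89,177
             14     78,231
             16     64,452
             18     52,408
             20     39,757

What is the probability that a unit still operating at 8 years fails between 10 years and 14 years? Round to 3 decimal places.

This is the probability of reaching 10 but not 14, conditional on being operational at 8: (l_10 − l_14) / l_8.
= (102,348 − 78,231) / 112,927 = 24,117 / 112,927 = 0.213563.

0.214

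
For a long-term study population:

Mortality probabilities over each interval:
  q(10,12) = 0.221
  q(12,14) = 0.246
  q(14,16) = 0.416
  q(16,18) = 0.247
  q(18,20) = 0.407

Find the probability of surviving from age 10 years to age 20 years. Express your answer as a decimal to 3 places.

0.153

The overall survival probability is (1 − 0.221) × (1 − 0.246) × (1 − 0.416) × (1 − 0.247) × (1 − 0.407).
= 0.779 × 0.754 × 0.584 × 0.753 × 0.593 = 0.153169.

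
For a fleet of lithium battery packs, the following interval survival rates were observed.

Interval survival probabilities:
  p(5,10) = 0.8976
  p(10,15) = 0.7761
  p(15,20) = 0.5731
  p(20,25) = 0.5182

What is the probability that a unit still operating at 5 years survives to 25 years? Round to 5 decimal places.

0.20688

P(survive 5→25) = 0.8976 × 0.7761 × 0.5731 × 0.5182.
= 0.206885.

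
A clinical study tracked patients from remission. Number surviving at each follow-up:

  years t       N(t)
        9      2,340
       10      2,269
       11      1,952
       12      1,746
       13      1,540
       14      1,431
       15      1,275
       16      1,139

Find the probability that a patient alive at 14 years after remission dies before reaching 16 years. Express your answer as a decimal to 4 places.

P(die before 16 | alive at 14) = 1 − N(16)/N(14) = 1 − 1,139/1,431 = (292)/1,431 = 0.204053.

0.2041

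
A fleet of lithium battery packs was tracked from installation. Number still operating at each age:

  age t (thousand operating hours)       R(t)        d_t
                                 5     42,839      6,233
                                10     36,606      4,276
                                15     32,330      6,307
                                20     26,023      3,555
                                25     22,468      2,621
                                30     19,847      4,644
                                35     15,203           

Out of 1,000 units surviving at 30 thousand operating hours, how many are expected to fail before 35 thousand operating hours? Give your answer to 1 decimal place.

234.0

The relevant probability is 1 − 15,203/19,847 = 0.233990.
Expected number = 1,000 × 0.233990 = 234.0.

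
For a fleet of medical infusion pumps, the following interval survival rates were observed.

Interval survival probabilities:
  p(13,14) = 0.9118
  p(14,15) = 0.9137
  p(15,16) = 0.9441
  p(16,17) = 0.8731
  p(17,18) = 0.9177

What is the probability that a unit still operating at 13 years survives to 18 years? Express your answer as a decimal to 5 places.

0.63021

P(survive 13→18) = 0.9118 × 0.9137 × 0.9441 × 0.8731 × 0.9177.
= 0.630211.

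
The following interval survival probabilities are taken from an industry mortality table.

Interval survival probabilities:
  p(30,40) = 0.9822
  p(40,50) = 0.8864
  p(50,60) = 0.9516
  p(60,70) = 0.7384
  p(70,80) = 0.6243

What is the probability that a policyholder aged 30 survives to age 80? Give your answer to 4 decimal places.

Survival from 30 to 80 is the product of surviving each interval: 0.9822 × 0.8864 × 0.9516 × 0.7384 × 0.6243.
= 0.381917.

0.3819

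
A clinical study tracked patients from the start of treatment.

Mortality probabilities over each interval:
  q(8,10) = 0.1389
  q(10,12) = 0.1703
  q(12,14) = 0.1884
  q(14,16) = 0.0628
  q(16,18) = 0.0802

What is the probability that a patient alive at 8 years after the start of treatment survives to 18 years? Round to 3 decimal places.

Survival from 8 to 18 is the product of surviving each interval: (1 − 0.1389) × (1 − 0.1703) × (1 − 0.1884) × (1 − 0.0628) × (1 − 0.0802).
= 0.8611 × 0.8297 × 0.8116 × 0.9372 × 0.9198 = 0.499853.

0.500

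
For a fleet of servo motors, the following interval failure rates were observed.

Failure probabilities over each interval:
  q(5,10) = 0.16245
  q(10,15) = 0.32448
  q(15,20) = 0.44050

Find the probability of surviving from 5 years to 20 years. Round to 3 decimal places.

Chaining the interval survival probabilities: (1 − 0.16245) × (1 − 0.32448) × (1 − 0.44050).
= 0.83755 × 0.67552 × 0.55950 = 0.316555.

0.317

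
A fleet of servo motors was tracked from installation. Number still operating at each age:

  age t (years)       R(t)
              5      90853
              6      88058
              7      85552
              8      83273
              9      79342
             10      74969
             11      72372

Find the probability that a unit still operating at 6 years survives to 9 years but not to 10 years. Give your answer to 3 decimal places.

This is the probability of reaching 9 but not 10, conditional on being operational at 6: (R(9) − R(10)) / R(6).
= (79342 − 74969) / 88058 = 4373 / 88058 = 0.049660.

0.050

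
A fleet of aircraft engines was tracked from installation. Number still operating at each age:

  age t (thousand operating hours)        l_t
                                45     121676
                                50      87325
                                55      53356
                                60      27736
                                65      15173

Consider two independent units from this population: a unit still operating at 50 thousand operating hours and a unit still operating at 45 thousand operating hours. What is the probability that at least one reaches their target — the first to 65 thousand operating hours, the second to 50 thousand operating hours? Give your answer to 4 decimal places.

0.7667

p₁ = l_65/l_50 = 15173/87325 = 0.173753; p₂ = l_50/l_45 = 87325/121676 = 0.717685.
P(at least one) = 1 − (1−p₁)(1−p₂) = 1 − 0.826247 × 0.282315 = 0.766738.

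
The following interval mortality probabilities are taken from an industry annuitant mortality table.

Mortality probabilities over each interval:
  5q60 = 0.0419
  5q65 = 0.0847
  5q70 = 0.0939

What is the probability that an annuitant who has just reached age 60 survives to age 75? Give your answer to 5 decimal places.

0.79460

15p60 = (1 − 0.0419) × (1 − 0.0847) × (1 − 0.0939).
= 0.9581 × 0.9153 × 0.9061 = 0.794603.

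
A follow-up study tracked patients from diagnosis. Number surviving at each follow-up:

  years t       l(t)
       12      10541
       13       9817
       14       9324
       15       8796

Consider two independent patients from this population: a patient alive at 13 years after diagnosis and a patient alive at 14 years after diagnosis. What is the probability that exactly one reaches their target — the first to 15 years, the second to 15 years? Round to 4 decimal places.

p₁ = l(15)/l(13) = 8796/9817 = 0.895997; p₂ = l(15)/l(14) = 8796/9324 = 0.943372.
P(exactly one) = p₁(1−p₂) + (1−p₁)p₂ = 0.050739 + 0.098114 = 0.148852.

0.1489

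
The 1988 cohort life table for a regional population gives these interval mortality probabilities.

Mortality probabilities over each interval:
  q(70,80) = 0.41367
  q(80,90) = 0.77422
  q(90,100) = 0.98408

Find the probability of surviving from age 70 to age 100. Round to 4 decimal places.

0.0021

Survival from 70 to 100 is the product of surviving each interval: (1 − 0.41367) × (1 − 0.77422) × (1 − 0.98408).
= 0.58633 × 0.22578 × 0.01592 = 0.002108.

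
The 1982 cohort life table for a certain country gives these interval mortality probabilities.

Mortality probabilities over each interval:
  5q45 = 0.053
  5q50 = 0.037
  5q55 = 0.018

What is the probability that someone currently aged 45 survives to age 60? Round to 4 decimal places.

0.8955

Survival from 45 to 60 is the product of surviving each interval: (1 − 0.053) × (1 − 0.037) × (1 − 0.018).
= 0.947 × 0.963 × 0.982 = 0.895546.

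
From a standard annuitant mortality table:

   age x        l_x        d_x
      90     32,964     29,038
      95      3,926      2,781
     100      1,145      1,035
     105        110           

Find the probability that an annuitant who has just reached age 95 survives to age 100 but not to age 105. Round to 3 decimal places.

We want 5|5q95 = (l_100 − l_105)/l_95.
This is the probability of reaching 100 but not 105, conditional on being alive at 95: (l_100 − l_105) / l_95.
= (1,145 − 110) / 3,926 = 1,035 / 3,926 = 0.263627.

0.264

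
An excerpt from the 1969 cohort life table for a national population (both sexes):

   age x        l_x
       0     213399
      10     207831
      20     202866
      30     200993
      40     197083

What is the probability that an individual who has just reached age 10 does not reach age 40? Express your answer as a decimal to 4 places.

P(die before 40 | alive at 10) = 1 − l_40/l_10 = 1 − 197083/207831 = (10748)/207831 = 0.051715.

0.0517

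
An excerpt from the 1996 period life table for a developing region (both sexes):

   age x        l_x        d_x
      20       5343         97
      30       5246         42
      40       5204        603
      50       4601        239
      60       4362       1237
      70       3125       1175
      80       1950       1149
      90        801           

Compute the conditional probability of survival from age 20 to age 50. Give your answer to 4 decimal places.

0.8611

We want 30p20 = l_50/l_20.
The conditional survival probability is l_50/l_20 = 4601/5343 = 0.861127.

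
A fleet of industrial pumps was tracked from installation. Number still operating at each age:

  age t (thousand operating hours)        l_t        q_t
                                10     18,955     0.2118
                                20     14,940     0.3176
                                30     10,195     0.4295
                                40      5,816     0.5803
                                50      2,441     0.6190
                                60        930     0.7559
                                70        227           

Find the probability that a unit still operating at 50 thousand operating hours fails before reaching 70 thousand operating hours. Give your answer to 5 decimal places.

P(fail before 70 | operational at 50) = 1 − l_70/l_50 = 1 − 227/2,441 = (2,214)/2,441 = 0.907005.

0.90701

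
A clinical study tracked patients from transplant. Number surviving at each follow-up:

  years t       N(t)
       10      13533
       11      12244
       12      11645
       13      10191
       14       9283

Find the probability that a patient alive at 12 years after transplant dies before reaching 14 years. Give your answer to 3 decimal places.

0.203

P(die before 14 | alive at 12) = 1 − N(14)/N(12) = 1 − 9283/11645 = (2362)/11645 = 0.202834.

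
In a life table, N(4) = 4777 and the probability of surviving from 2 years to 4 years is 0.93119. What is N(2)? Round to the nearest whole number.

5130

N(2) = N(4) / p = 4777 / 0.93119 = 5130.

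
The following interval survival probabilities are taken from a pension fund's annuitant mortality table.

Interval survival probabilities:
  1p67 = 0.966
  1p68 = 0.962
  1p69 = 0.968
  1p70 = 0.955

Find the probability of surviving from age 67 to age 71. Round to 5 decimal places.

0.85907

Chaining the interval survival probabilities: 0.966 × 0.962 × 0.968 × 0.955.
= 0.859075.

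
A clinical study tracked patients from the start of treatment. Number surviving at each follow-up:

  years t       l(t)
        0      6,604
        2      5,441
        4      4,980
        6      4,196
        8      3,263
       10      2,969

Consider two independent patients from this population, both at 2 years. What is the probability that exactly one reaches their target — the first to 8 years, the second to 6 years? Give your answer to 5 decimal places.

0.44592

p₁ = l(8)/l(2) = 3,263/5,441 = 0.599706; p₂ = l(6)/l(2) = 4,196/5,441 = 0.771182.
P(exactly one) = p₁(1−p₂) + (1−p₁)p₂ = 0.137224 + 0.308700 = 0.445923.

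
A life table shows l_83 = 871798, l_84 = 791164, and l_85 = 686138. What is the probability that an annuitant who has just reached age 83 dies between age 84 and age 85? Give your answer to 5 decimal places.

We want 1|1q83 = (l_84 − l_85)/l_83.
This is the probability of reaching 84 but not 85, conditional on being alive at 83: (l_84 − l_85) / l_83.
= (791164 − 686138) / 871798 = 105026 / 871798 = 0.120471.

0.12047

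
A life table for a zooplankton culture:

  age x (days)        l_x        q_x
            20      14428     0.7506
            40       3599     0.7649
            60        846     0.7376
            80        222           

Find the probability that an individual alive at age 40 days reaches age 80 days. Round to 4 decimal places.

0.0617

The conditional survival probability is l_80/l_40 = 222/3599 = 0.061684.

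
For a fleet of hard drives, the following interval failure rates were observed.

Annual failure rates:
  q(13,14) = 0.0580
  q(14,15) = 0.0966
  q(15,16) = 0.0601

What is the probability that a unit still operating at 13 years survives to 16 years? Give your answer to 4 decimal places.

0.7999

Chaining the interval survival probabilities: (1 − 0.0580) × (1 − 0.0966) × (1 − 0.0601).
= 0.9420 × 0.9034 × 0.9399 = 0.799858.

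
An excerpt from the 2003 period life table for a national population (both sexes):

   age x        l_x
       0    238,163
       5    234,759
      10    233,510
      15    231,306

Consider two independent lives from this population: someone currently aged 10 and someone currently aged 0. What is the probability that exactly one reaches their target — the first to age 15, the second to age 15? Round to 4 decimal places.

0.0377

p₁ = l_15/l_10 = 231,306/233,510 = 0.990561; p₂ = l_15/l_0 = 231,306/238,163 = 0.971209.
P(exactly one) = p₁(1−p₂) + (1−p₁)p₂ = 0.028519 + 0.009167 = 0.037686.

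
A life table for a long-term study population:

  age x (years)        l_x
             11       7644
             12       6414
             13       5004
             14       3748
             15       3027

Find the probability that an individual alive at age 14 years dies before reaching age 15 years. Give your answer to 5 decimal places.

P(die before 15 | alive at 14) = 1 − l_15/l_14 = 1 − 3027/3748 = (721)/3748 = 0.192369.

0.19237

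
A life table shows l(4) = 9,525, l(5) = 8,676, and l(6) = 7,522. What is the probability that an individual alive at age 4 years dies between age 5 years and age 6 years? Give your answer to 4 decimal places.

This is the probability of reaching 5 but not 6, conditional on being alive at 4: (l(5) − l(6)) / l(4).
= (8,676 − 7,522) / 9,525 = 1,154 / 9,525 = 0.121155.

0.1212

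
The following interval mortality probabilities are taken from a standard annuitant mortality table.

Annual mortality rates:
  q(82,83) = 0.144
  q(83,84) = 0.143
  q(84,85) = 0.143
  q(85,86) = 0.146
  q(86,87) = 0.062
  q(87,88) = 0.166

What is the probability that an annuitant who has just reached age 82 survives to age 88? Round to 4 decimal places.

The overall survival probability is (1 − 0.144) × (1 − 0.143) × (1 − 0.143) × (1 − 0.146) × (1 − 0.062) × (1 − 0.166).
= 0.856 × 0.857 × 0.857 × 0.854 × 0.938 × 0.834 = 0.420012.

0.4200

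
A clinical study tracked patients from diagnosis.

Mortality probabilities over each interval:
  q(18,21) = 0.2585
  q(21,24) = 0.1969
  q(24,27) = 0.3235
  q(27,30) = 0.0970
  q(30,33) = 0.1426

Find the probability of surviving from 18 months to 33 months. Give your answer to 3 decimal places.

0.312

P(survive 18→33) = (1 − 0.2585) × (1 − 0.1969) × (1 − 0.3235) × (1 − 0.0970) × (1 − 0.1426).
= 0.7415 × 0.8031 × 0.6765 × 0.9030 × 0.8574 = 0.311903.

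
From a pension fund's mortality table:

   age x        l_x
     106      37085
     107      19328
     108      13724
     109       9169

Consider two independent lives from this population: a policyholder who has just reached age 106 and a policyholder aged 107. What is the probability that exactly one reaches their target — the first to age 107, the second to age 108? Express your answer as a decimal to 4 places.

p₁ = l_107/l_106 = 19328/37085 = 0.521181; p₂ = l_108/l_107 = 13724/19328 = 0.710058.
P(exactly one) = p₁(1−p₂) + (1−p₁)p₂ = 0.151112 + 0.339989 = 0.491102.

0.4911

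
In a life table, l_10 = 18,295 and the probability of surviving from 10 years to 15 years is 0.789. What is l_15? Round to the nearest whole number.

14435

l_15 = l_10 × p = 18,295 × 0.789 = 14435.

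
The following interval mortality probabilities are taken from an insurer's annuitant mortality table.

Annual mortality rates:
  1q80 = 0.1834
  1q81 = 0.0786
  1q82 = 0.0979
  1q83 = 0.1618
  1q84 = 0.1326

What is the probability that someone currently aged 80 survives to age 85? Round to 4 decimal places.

Survival from 80 to 85 is the product of surviving each interval: (1 − 0.1834) × (1 − 0.0786) × (1 − 0.0979) × (1 − 0.1618) × (1 − 0.1326).
= 0.8166 × 0.9214 × 0.9021 × 0.8382 × 0.8674 = 0.493491.

0.4935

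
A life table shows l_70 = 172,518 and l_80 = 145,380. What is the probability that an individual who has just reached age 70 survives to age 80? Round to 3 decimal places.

The conditional survival probability is l_80/l_70 = 145,380/172,518 = 0.842695.

0.843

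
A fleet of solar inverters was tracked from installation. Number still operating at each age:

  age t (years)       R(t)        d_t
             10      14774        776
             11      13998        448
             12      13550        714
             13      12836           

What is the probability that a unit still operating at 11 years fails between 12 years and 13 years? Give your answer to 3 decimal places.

0.051

This is the probability of reaching 12 but not 13, conditional on being operational at 11: (R(12) − R(13)) / R(11).
= (13550 − 12836) / 13998 = 714 / 13998 = 0.051007.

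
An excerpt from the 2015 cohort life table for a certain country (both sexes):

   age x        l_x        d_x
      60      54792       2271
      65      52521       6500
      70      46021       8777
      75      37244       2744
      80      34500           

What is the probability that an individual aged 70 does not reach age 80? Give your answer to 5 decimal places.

0.25034

P(die before 80 | alive at 70) = 1 − l_80/l_70 = 1 − 34500/46021 = (11521)/46021 = 0.250342.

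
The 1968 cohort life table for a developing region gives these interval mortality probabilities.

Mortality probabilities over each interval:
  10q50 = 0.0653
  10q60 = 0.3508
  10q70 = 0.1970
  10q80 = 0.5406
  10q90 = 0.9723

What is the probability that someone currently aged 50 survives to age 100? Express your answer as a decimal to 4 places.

0.0062

Chaining the interval survival probabilities: (1 − 0.0653) × (1 − 0.3508) × (1 − 0.1970) × (1 − 0.5406) × (1 − 0.9723).
= 0.9347 × 0.6492 × 0.8030 × 0.4594 × 0.0277 = 0.006201.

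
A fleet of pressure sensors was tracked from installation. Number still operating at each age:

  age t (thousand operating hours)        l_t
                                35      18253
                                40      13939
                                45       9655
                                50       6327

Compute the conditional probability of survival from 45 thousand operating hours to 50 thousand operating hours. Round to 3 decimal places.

0.655

The conditional survival probability is l_50/l_45 = 6327/9655 = 0.655308.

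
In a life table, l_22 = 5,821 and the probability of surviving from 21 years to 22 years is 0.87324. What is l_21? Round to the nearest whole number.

6666

l_21 = l_22 / p = 5,821 / 0.87324 = 6666.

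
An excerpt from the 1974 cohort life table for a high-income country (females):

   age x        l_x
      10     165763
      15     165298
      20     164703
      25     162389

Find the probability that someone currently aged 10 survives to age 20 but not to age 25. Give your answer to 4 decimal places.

This is the probability of reaching 20 but not 25, conditional on being alive at 10: (l_20 − l_25) / l_10.
= (164703 − 162389) / 165763 = 2314 / 165763 = 0.013960.

0.0140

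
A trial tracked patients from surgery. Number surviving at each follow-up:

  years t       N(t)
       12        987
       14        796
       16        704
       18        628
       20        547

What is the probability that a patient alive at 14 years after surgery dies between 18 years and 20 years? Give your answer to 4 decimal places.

This is the probability of reaching 18 but not 20, conditional on being alive at 14: (N(18) − N(20)) / N(14).
= (628 − 547) / 796 = 81 / 796 = 0.101759.

0.1018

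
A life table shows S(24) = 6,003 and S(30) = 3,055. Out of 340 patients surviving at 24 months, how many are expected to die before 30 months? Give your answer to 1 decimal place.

167.0

The relevant probability is 1 − 3,055/6,003 = 0.491088.
Expected number = 340 × 0.491088 = 167.0.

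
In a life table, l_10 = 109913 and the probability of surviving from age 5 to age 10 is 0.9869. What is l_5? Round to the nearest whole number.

111372

l_5 = l_10 / p = 109913 / 0.9869 = 111372.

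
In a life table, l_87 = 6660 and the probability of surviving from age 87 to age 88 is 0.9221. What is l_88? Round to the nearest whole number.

6141

l_88 = l_87 × p = 6660 × 0.9221 = 6141.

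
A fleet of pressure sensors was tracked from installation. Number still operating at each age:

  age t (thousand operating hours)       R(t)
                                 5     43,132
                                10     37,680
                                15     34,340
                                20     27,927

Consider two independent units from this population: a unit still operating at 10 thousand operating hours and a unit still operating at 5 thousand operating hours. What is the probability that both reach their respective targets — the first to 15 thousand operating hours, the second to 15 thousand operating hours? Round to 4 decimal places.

0.7256

p₁ = R(15)/R(10) = 34,340/37,680 = 0.911359; p₂ = R(15)/R(5) = 34,340/43,132 = 0.796161.
P(both) = p₁ × p₂ = 0.911359 × 0.796161 = 0.725588.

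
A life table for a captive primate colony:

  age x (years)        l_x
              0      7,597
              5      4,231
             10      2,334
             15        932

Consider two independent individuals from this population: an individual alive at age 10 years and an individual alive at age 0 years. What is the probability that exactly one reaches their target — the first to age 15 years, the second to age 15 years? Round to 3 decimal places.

0.424

p₁ = l_15/l_10 = 932/2,334 = 0.399314; p₂ = l_15/l_0 = 932/7,597 = 0.122680.
P(exactly one) = p₁(1−p₂) + (1−p₁)p₂ = 0.350326 + 0.073692 = 0.424018.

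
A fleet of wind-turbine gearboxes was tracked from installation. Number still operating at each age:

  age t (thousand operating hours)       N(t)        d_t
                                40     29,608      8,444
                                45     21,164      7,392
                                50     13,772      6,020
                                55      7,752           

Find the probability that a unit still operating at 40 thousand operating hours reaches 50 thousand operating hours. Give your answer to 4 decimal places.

0.4651

The conditional survival probability is N(50)/N(40) = 13,772/29,608 = 0.465145.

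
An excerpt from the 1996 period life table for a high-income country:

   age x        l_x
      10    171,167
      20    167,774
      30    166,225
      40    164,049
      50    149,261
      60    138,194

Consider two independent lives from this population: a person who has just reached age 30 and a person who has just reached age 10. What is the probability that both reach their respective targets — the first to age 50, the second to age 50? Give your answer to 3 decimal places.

0.783

p₁ = l_50/l_30 = 149,261/166,225 = 0.897946; p₂ = l_50/l_10 = 149,261/171,167 = 0.872020.
P(both) = p₁ × p₂ = 0.897946 × 0.872020 = 0.783027.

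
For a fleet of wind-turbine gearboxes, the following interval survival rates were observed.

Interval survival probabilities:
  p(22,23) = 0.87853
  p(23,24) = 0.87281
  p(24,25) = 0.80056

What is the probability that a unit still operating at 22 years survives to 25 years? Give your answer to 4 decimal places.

0.6139

Survival from 22 to 25 is the product of surviving each interval: 0.87853 × 0.87281 × 0.80056.
= 0.613861.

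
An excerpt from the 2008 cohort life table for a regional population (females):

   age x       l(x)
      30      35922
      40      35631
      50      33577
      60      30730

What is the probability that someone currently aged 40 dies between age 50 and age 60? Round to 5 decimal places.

0.07990

This is the probability of reaching 50 but not 60, conditional on being alive at 40: (l(50) − l(60)) / l(40).
= (33577 − 30730) / 35631 = 2847 / 35631 = 0.079902.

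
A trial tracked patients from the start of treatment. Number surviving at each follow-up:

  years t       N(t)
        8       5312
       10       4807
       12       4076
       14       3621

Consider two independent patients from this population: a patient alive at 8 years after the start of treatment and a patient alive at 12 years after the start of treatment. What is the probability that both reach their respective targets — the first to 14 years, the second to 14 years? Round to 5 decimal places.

0.60557

p₁ = N(14)/N(8) = 3621/5312 = 0.681664; p₂ = N(14)/N(12) = 3621/4076 = 0.888371.
P(both) = p₁ × p₂ = 0.681664 × 0.888371 = 0.605571.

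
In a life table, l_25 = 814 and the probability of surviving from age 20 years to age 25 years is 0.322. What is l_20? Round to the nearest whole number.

l_20 = l_25 / p = 814 / 0.322 = 2528.

2528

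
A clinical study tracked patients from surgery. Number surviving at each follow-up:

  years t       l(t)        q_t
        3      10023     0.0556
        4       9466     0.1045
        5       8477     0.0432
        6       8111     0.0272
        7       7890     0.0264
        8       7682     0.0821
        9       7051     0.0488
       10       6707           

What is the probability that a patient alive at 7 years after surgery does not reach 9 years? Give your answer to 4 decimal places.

0.1063

P(die before 9 | alive at 7) = 1 − l(9)/l(7) = 1 − 7051/7890 = (839)/7890 = 0.106337.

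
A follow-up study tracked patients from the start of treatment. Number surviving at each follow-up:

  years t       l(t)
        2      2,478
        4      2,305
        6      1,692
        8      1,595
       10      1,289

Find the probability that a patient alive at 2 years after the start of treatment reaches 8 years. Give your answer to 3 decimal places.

0.644

The conditional survival probability is l(8)/l(2) = 1,595/2,478 = 0.643664.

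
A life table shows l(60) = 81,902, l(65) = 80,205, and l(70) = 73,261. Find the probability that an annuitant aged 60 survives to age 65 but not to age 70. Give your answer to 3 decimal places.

0.085

This is the probability of reaching 65 but not 70, conditional on being alive at 60: (l(65) − l(70)) / l(60).
= (80,205 − 73,261) / 81,902 = 6,944 / 81,902 = 0.084784.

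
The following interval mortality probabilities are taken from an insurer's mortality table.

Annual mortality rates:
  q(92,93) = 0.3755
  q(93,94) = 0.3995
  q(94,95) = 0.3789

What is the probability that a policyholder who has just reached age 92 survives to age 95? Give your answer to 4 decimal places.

P(survive 92→95) = (1 − 0.3755) × (1 − 0.3995) × (1 − 0.3789).
= 0.6245 × 0.6005 × 0.6211 = 0.232920.

0.2329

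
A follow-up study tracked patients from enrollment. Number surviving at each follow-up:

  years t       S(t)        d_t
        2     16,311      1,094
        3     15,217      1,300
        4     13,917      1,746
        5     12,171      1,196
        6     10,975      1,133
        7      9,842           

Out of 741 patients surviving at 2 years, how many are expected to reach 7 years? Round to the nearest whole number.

The relevant probability is 9,842/16,311 = 0.603396.
Expected number = 741 × 0.603396 = 447.

447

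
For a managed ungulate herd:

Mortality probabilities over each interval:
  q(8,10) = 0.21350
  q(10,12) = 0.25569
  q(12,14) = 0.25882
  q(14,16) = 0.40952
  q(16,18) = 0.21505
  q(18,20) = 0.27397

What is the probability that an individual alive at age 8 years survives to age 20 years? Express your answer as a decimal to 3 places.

The overall survival probability is (1 − 0.21350) × (1 − 0.25569) × (1 − 0.25882) × (1 − 0.40952) × (1 − 0.21505) × (1 − 0.27397).
= 0.78650 × 0.74431 × 0.74118 × 0.59048 × 0.78495 × 0.72603 = 0.146008.

0.146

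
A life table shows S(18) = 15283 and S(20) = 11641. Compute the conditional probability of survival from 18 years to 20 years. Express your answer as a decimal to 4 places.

0.7617

The conditional survival probability is S(20)/S(18) = 11641/15283 = 0.761696.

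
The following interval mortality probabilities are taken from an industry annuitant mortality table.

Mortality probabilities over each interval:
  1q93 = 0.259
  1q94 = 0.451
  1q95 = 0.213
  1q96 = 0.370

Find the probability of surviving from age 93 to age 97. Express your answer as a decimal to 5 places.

0.20170

4p93 = (1 − 0.259) × (1 − 0.451) × (1 − 0.213) × (1 − 0.370).
= 0.741 × 0.549 × 0.787 × 0.630 = 0.201700.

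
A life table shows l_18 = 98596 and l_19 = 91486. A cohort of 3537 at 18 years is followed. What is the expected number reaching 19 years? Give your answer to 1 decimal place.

The relevant probability is 91486/98596 = 0.927888.
Expected number = 3537 × 0.927888 = 3281.9.

3281.9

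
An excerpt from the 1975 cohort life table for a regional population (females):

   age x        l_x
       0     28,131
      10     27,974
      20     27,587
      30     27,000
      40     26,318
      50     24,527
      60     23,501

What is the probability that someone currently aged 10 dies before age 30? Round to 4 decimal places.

0.0348

P(die before 30 | alive at 10) = 1 − l_30/l_10 = 1 − 27,000/27,974 = (974)/27,974 = 0.034818.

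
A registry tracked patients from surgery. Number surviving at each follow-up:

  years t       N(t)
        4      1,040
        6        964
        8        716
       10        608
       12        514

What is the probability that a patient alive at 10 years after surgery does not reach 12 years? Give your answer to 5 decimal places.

0.15461

P(die before 12 | alive at 10) = 1 − N(12)/N(10) = 1 − 514/608 = (94)/608 = 0.154605.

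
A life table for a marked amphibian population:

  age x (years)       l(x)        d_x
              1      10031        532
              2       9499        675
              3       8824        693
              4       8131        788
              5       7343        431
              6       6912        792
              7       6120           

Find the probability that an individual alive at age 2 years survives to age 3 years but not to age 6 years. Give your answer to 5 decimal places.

0.20128

This is the probability of reaching 3 but not 6, conditional on being alive at 2: (l(3) − l(6)) / l(2).
= (8824 − 6912) / 9499 = 1912 / 9499 = 0.201284.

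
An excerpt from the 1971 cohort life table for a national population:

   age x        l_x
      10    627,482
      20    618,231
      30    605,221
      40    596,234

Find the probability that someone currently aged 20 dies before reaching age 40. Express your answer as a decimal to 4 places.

P(die before 40 | alive at 20) = 1 − l_40/l_20 = 1 − 596,234/618,231 = (21,997)/618,231 = 0.035581.

0.0356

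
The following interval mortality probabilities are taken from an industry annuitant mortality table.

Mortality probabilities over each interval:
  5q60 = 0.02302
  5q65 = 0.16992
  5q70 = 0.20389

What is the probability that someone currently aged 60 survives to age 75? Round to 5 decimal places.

Survival from 60 to 75 is the product of surviving each interval: (1 − 0.02302) × (1 − 0.16992) × (1 − 0.20389).
= 0.97698 × 0.83008 × 0.79611 = 0.645623.

0.64562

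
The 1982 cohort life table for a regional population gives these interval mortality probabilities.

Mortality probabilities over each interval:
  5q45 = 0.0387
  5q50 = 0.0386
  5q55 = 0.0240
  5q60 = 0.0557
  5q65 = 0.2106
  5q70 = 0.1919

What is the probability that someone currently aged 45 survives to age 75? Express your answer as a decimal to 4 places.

The overall survival probability is (1 − 0.0387) × (1 − 0.0386) × (1 − 0.0240) × (1 − 0.0557) × (1 − 0.2106) × (1 − 0.1919).
= 0.9613 × 0.9614 × 0.9760 × 0.9443 × 0.7894 × 0.8081 = 0.543357.

0.5434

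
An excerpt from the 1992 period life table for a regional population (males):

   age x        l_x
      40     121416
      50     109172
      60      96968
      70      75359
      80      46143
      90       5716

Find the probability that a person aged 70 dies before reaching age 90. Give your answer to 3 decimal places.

0.924

P(die before 90 | alive at 70) = 1 − l_90/l_70 = 1 − 5716/75359 = (69643)/75359 = 0.924150.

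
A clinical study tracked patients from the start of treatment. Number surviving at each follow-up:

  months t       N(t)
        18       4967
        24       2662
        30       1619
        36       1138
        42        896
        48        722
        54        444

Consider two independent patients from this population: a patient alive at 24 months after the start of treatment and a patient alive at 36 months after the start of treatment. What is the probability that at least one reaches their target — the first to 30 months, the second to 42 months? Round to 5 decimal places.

p₁ = N(30)/N(24) = 1619/2662 = 0.608189; p₂ = N(42)/N(36) = 896/1138 = 0.787346.
P(at least one) = 1 − (1−p₁)(1−p₂) = 1 − 0.391811 × 0.212654 = 0.916680.

0.91668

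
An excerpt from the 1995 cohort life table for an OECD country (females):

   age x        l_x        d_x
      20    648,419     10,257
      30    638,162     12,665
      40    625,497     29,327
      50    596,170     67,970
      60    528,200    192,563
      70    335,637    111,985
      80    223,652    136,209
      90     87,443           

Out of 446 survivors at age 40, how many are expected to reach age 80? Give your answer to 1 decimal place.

The relevant probability is 223,652/625,497 = 0.357559.
Expected number = 446 × 0.357559 = 159.5.

159.5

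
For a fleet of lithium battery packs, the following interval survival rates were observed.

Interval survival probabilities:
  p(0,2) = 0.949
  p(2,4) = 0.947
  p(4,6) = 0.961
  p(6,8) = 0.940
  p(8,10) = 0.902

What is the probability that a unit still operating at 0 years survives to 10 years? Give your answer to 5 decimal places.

Chaining the interval survival probabilities: 0.949 × 0.947 × 0.961 × 0.940 × 0.902.
= 0.732275.

0.73227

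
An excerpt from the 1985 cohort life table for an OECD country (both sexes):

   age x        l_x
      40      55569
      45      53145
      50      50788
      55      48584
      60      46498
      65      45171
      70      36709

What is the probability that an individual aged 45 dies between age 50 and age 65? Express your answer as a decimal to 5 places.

0.10569

We want 5|15q45 = (l_50 − l_65)/l_45.
This is the probability of reaching 50 but not 65, conditional on being alive at 45: (l_50 − l_65) / l_45.
= (50788 − 45171) / 53145 = 5617 / 53145 = 0.105692.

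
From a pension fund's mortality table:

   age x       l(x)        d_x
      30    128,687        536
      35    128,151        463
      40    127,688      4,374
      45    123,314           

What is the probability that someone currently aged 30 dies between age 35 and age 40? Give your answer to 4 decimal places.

This is the probability of reaching 35 but not 40, conditional on being alive at 30: (l(35) − l(40)) / l(30).
= (128,151 − 127,688) / 128,687 = 463 / 128,687 = 0.003598.

0.0036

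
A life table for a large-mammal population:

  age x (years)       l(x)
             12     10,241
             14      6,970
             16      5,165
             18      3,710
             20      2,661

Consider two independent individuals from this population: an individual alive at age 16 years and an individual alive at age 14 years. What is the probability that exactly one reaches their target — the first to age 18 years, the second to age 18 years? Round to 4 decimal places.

p₁ = l(18)/l(16) = 3,710/5,165 = 0.718296; p₂ = l(18)/l(14) = 3,710/6,970 = 0.532281.
P(exactly one) = p₁(1−p₂) + (1−p₁)p₂ = 0.335961 + 0.149946 = 0.485906.

0.4859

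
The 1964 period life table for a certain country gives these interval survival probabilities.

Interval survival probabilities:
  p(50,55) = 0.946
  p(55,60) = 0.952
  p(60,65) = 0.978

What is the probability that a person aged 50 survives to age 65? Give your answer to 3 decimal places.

0.881

P(survive 50→65) = 0.946 × 0.952 × 0.978.
= 0.880779.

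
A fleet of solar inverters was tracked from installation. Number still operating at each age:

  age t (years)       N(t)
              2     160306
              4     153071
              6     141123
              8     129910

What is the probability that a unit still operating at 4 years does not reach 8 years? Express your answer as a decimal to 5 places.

P(fail before 8 | operational at 4) = 1 − N(8)/N(4) = 1 − 129910/153071 = (23161)/153071 = 0.151309.

0.15131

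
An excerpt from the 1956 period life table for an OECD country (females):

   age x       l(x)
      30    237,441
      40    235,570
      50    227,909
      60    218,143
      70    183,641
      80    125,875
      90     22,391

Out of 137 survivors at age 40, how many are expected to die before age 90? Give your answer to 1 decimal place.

The relevant probability is 1 − 22,391/235,570 = 0.904950.
Expected number = 137 × 0.904950 = 124.0.

124.0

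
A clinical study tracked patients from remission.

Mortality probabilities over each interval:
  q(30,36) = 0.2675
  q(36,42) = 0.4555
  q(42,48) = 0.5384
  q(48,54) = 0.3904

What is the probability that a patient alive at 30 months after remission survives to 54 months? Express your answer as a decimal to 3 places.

0.112

Survival from 30 to 54 is the product of surviving each interval: (1 − 0.2675) × (1 − 0.4555) × (1 − 0.5384) × (1 − 0.3904).
= 0.7325 × 0.5445 × 0.4616 × 0.6096 = 0.112232.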